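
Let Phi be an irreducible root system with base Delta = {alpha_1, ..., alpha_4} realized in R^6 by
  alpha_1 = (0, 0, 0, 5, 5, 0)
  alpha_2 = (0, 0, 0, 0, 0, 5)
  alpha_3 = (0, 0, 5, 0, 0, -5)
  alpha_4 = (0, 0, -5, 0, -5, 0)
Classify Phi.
Compute the Cartan integers a_ij = 2(alpha_i, alpha_j)/(alpha_j, alpha_j); the resulting 4x4 Cartan matrix is
[[2, 0, 0, -1], [0, 2, -1, 0], [0, -2, 2, -1], [-1, 0, -1, 2]].
The roots have two lengths (squared-length ratio 2:1); the short ones are alpha_{2}. The associated Dynkin diagram is a chain of 4 nodes with a double edge at one end; the terminal node there is the unique short simple root (B_4), so the type is B_4 (the algebra so(9)).

B_4 (so(9))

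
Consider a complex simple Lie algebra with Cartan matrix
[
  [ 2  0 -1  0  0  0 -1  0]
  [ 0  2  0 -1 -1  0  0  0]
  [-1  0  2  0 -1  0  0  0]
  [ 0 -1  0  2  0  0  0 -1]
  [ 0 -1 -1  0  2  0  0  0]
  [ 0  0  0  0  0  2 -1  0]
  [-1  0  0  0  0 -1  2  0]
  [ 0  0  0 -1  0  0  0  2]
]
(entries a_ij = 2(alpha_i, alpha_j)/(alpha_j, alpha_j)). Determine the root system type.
The matrix has rank 8 with 2's on the diagonal. Reading the off-diagonal entries as Dynkin edges (a single edge where a_ij = a_ji = -1; a double or triple edge where a_ij * a_ji = 2 or 3), the diagram is a chain of 8 nodes with single edges (A_8). One simple-root ordering that puts it in standard form is (alpha_6, alpha_7, alpha_1, alpha_3, alpha_5, alpha_2, alpha_4, alpha_8). So the algebra is type A_8, i.e. sl(9).

type A_8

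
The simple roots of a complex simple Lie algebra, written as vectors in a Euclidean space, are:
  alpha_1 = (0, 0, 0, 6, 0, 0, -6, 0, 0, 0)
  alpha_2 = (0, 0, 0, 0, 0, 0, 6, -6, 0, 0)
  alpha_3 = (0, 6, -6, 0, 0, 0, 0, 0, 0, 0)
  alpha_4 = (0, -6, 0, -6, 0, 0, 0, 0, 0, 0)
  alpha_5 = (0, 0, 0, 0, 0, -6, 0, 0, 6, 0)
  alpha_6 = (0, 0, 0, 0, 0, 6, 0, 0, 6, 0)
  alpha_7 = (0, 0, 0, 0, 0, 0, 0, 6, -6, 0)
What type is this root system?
type D_7

Compute the Cartan integers a_ij = 2(alpha_i, alpha_j)/(alpha_j, alpha_j); the resulting 7x7 Cartan matrix is
[[2, -1, 0, -1, 0, 0, 0], [-1, 2, 0, 0, 0, 0, -1], [0, 0, 2, -1, 0, 0, 0], [-1, 0, -1, 2, 0, 0, 0], [0, 0, 0, 0, 2, 0, -1], [0, 0, 0, 0, 0, 2, -1], [0, -1, 0, 0, -1, -1, 2]].
All simple roots have the same length, so the diagram is simply laced. The associated Dynkin diagram is a chain of 5 nodes with a fork of two nodes at one end (D_7), so the type is D_7 (the algebra so(14)).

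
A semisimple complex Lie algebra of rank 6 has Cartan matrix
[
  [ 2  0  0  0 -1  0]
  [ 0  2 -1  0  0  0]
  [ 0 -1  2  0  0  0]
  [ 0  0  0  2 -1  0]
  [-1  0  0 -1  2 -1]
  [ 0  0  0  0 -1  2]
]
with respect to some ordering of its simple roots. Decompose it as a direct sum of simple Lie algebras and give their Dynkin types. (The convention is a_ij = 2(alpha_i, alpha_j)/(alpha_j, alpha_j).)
The diagram associated to this matrix has two connected components: the simple roots {alpha_2, alpha_3} form a chain of 2 nodes with single edges (A_2), and {alpha_1, alpha_4, alpha_5, alpha_6} form a chain of 2 nodes with a fork of two nodes at one end (D_4). A semisimple Lie algebra decomposes uniquely as the direct sum of simple ideals, one per connected component of its Dynkin diagram, so g ≅ A_2 ⊕ D_4 (dimension 8 + 28 = 36).

type A_2 + type D_4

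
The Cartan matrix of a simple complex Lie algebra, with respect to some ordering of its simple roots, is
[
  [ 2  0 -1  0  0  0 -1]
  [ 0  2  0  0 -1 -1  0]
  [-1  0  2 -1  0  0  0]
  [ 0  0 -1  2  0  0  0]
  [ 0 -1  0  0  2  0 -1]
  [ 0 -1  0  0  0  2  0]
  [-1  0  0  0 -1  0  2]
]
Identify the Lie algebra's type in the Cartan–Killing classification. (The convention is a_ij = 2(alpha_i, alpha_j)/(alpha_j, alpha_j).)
The matrix has rank 7 with 2's on the diagonal. Reading the off-diagonal entries as Dynkin edges (a single edge where a_ij = a_ji = -1; a double or triple edge where a_ij * a_ji = 2 or 3), the diagram is a chain of 7 nodes with single edges (A_7). One simple-root ordering that puts it in standard form is (alpha_4, alpha_3, alpha_1, alpha_7, alpha_5, alpha_2, alpha_6). So the algebra is type A_7, i.e. sl(8).

A7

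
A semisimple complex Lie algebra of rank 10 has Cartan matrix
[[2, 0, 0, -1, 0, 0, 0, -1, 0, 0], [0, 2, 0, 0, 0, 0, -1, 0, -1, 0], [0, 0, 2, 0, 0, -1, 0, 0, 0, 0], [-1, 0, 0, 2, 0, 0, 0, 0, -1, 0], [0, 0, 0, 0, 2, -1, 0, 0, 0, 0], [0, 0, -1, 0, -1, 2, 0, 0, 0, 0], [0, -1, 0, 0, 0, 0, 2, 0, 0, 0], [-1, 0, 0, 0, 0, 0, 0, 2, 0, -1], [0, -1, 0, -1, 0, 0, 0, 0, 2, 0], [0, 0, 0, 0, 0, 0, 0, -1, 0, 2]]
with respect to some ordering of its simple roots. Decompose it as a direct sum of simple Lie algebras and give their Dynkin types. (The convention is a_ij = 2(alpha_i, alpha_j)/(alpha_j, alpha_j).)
The diagram associated to this matrix has two connected components: the simple roots {alpha_3, alpha_5, alpha_6} form a chain of 3 nodes with single edges (A_3), and {alpha_1, alpha_2, alpha_4, alpha_7, alpha_8, alpha_9, alpha_10} form a chain of 7 nodes with single edges (A_7). A semisimple Lie algebra decomposes uniquely as the direct sum of simple ideals, one per connected component of its Dynkin diagram, so g ≅ A_3 ⊕ A_7 (dimension 15 + 63 = 78).

A3 + A7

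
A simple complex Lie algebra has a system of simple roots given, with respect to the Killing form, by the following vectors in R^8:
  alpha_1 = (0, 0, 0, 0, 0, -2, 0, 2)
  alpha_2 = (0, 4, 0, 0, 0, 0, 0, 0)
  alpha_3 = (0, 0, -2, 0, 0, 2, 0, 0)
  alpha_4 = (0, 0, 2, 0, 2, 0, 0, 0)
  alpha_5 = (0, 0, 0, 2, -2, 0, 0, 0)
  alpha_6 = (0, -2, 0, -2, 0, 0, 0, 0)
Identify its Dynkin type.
Compute the Cartan integers a_ij = 2(alpha_i, alpha_j)/(alpha_j, alpha_j); the resulting 6x6 Cartan matrix is
[[2, 0, -1, 0, 0, 0], [0, 2, 0, 0, 0, -2], [-1, 0, 2, -1, 0, 0], [0, 0, -1, 2, -1, 0], [0, 0, 0, -1, 2, -1], [0, -1, 0, 0, -1, 2]].
The roots have two lengths (squared-length ratio 2:1); the short ones are alpha_{1,3,4,5,6}. The associated Dynkin diagram is a chain of 6 nodes with a double edge at one end; the terminal node there is the unique long simple root (C_6), so the type is C_6 (the algebra sp(12)).

C_6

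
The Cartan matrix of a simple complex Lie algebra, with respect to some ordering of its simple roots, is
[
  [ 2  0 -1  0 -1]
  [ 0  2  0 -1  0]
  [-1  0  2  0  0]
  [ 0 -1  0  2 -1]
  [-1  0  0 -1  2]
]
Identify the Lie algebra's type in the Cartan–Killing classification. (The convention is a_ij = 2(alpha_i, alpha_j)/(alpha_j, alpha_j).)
The matrix has rank 5 with 2's on the diagonal. Reading the off-diagonal entries as Dynkin edges (a single edge where a_ij = a_ji = -1; a double or triple edge where a_ij * a_ji = 2 or 3), the diagram is a chain of 5 nodes with single edges (A_5). One simple-root ordering that puts it in standard form is (alpha_2, alpha_4, alpha_5, alpha_1, alpha_3). So the algebra is type A_5, i.e. sl(6).

A5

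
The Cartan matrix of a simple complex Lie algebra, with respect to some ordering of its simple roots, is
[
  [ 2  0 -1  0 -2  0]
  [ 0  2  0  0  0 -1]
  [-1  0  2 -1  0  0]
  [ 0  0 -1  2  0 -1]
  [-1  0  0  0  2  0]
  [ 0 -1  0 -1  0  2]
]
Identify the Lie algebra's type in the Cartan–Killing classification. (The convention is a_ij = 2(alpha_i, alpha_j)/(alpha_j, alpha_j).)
type B_6

The matrix has rank 6 with 2's on the diagonal. Reading the off-diagonal entries as Dynkin edges (a single edge where a_ij = a_ji = -1; a double or triple edge where a_ij * a_ji = 2 or 3), the diagram is a chain of 6 nodes with a double edge at one end; the terminal node there is the unique short simple root (B_6). One simple-root ordering that puts it in standard form is (alpha_2, alpha_6, alpha_4, alpha_3, alpha_1, alpha_5). So the algebra is type B_6, i.e. so(13).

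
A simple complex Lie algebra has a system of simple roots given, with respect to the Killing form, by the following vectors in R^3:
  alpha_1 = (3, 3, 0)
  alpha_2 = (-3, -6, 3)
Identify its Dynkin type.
Compute the Cartan integers a_ij = 2(alpha_i, alpha_j)/(alpha_j, alpha_j); the resulting 2x2 Cartan matrix is
[[2, -1], [-3, 2]].
The roots have two lengths (squared-length ratio 3:1); the short ones are alpha_{1}. The associated Dynkin diagram is two nodes joined by a triple edge (G_2), so the type is G_2.

G2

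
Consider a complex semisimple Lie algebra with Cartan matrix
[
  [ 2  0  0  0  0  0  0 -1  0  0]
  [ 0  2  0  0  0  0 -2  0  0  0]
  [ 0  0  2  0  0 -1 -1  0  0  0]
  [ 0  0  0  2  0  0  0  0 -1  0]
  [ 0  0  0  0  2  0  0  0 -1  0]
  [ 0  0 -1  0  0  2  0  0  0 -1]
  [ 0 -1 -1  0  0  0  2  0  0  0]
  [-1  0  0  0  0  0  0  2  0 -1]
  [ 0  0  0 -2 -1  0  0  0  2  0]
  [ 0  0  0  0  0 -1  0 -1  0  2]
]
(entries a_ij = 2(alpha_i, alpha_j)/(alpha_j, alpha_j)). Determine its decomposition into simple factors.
The diagram associated to this matrix has two connected components: the simple roots {alpha_4, alpha_5, alpha_9} form a chain of 3 nodes with a double edge at one end; the terminal node there is the unique short simple root (B_3), and {alpha_1, alpha_2, alpha_3, alpha_6, alpha_7, alpha_8, alpha_10} form a chain of 7 nodes with a double edge at one end; the terminal node there is the unique long simple root (C_7). A semisimple Lie algebra decomposes uniquely as the direct sum of simple ideals, one per connected component of its Dynkin diagram, so g ≅ B_3 ⊕ C_7 (dimension 21 + 105 = 126).

B_3 + C_7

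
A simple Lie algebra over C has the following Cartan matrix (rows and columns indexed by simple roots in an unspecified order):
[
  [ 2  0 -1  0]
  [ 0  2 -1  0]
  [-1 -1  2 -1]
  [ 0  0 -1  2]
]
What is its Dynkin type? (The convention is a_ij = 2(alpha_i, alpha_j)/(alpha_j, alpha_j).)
The matrix has rank 4 with 2's on the diagonal. Reading the off-diagonal entries as Dynkin edges (a single edge where a_ij = a_ji = -1; a double or triple edge where a_ij * a_ji = 2 or 3), the diagram is a chain of 2 nodes with a fork of two nodes at one end (D_4). One simple-root ordering that puts it in standard form is (alpha_2, alpha_3, alpha_1, alpha_4). So the algebra is type D_4, i.e. so(8).

D_4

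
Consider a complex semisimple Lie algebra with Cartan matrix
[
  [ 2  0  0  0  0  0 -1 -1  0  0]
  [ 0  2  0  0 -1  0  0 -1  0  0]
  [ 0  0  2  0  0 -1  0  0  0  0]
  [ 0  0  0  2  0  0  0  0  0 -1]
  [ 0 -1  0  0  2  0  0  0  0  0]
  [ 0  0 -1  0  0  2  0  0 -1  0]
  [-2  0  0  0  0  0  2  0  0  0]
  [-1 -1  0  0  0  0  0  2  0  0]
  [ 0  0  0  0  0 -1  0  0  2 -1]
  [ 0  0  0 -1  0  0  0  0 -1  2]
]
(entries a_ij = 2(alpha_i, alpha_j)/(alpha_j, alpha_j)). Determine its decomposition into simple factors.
A_5 (sl(6)) + C_5 (sp(10))

The diagram associated to this matrix has two connected components: the simple roots {alpha_3, alpha_4, alpha_6, alpha_9, alpha_10} form a chain of 5 nodes with single edges (A_5), and {alpha_1, alpha_2, alpha_5, alpha_7, alpha_8} form a chain of 5 nodes with a double edge at one end; the terminal node there is the unique long simple root (C_5). A semisimple Lie algebra decomposes uniquely as the direct sum of simple ideals, one per connected component of its Dynkin diagram, so g ≅ A_5 ⊕ C_5 (dimension 35 + 55 = 90).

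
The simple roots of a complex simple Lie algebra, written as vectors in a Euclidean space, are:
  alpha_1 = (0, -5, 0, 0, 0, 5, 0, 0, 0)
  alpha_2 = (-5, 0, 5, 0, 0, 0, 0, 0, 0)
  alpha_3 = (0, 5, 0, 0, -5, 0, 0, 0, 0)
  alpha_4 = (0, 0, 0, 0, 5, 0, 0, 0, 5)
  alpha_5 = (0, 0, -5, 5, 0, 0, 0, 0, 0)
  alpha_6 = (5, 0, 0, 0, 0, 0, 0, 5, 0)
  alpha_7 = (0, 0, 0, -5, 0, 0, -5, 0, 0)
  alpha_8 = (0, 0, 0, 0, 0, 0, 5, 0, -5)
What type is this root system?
type A_8

Compute the Cartan integers a_ij = 2(alpha_i, alpha_j)/(alpha_j, alpha_j); the resulting 8x8 Cartan matrix is
[[2, 0, -1, 0, 0, 0, 0, 0], [0, 2, 0, 0, -1, -1, 0, 0], [-1, 0, 2, -1, 0, 0, 0, 0], [0, 0, -1, 2, 0, 0, 0, -1], [0, -1, 0, 0, 2, 0, -1, 0], [0, -1, 0, 0, 0, 2, 0, 0], [0, 0, 0, 0, -1, 0, 2, -1], [0, 0, 0, -1, 0, 0, -1, 2]].
All simple roots have the same length, so the diagram is simply laced. The associated Dynkin diagram is a chain of 8 nodes with single edges (A_8), so the type is A_8 (the algebra sl(9)).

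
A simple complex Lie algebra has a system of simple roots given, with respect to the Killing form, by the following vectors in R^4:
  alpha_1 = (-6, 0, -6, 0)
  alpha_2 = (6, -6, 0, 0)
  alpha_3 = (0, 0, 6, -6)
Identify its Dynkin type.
type A_3

Compute the Cartan integers a_ij = 2(alpha_i, alpha_j)/(alpha_j, alpha_j); the resulting 3x3 Cartan matrix is
[[2, -1, -1], [-1, 2, 0], [-1, 0, 2]].
All simple roots have the same length, so the diagram is simply laced. The associated Dynkin diagram is a chain of 3 nodes with single edges (A_3), so the type is A_3 (the algebra sl(4)).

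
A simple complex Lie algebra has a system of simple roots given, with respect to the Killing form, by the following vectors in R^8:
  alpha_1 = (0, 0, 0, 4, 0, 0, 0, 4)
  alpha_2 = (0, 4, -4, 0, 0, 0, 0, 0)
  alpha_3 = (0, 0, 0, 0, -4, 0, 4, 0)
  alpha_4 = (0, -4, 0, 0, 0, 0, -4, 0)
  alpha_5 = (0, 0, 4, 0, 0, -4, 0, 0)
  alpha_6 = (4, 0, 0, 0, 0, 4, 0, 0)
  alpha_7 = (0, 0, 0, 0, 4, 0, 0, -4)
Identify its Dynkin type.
Compute the Cartan integers a_ij = 2(alpha_i, alpha_j)/(alpha_j, alpha_j); the resulting 7x7 Cartan matrix is
[[2, 0, 0, 0, 0, 0, -1], [0, 2, 0, -1, -1, 0, 0], [0, 0, 2, -1, 0, 0, -1], [0, -1, -1, 2, 0, 0, 0], [0, -1, 0, 0, 2, -1, 0], [0, 0, 0, 0, -1, 2, 0], [-1, 0, -1, 0, 0, 0, 2]].
All simple roots have the same length, so the diagram is simply laced. The associated Dynkin diagram is a chain of 7 nodes with single edges (A_7), so the type is A_7 (the algebra sl(8)).

A_7 (sl(8))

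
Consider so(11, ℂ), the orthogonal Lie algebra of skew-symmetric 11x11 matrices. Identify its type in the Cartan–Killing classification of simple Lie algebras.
This is so(11) with 11 odd, which has dimension 11(11-1)/2 = 55 and rank (11-1)/2 = 5. In the classification of classical Lie algebras, the orthogonal algebra so(2n+1) in an odd number of variables has type B_n; here n = 5, so the Dynkin diagram is a chain of 5 nodes with a double edge at one end; the terminal node there is the unique short simple root (B_5). Hence the type is B_5.

B_5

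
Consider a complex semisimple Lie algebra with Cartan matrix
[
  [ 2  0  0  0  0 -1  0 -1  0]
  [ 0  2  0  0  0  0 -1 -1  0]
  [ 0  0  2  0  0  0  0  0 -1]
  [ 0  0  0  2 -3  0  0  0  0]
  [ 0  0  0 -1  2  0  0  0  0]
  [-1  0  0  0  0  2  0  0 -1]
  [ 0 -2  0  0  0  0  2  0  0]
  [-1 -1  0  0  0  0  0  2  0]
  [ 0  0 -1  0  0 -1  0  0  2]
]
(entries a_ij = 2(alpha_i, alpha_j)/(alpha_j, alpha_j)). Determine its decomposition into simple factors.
C_7 (sp(14)) + G_2

The diagram associated to this matrix has two connected components: the simple roots {alpha_1, alpha_2, alpha_3, alpha_6, alpha_7, alpha_8, alpha_9} form a chain of 7 nodes with a double edge at one end; the terminal node there is the unique long simple root (C_7), and {alpha_4, alpha_5} form two nodes joined by a triple edge (G_2). A semisimple Lie algebra decomposes uniquely as the direct sum of simple ideals, one per connected component of its Dynkin diagram, so g ≅ C_7 ⊕ G_2 (dimension 105 + 14 = 119).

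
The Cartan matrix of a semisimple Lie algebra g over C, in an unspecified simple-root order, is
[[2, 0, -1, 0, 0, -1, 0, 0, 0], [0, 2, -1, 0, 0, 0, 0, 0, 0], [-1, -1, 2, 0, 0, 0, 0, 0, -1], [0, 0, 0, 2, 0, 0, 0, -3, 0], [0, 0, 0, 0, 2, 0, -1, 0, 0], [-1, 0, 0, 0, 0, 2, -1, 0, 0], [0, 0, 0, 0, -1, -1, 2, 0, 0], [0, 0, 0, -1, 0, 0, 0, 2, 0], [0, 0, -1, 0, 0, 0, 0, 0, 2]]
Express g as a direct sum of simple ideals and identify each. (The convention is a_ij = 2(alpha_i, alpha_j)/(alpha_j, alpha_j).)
type D_7 + type G_2

The diagram associated to this matrix has two connected components: the simple roots {alpha_1, alpha_2, alpha_3, alpha_5, alpha_6, alpha_7, alpha_9} form a chain of 5 nodes with a fork of two nodes at one end (D_7), and {alpha_4, alpha_8} form two nodes joined by a triple edge (G_2). A semisimple Lie algebra decomposes uniquely as the direct sum of simple ideals, one per connected component of its Dynkin diagram, so g ≅ D_7 ⊕ G_2 (dimension 91 + 14 = 105).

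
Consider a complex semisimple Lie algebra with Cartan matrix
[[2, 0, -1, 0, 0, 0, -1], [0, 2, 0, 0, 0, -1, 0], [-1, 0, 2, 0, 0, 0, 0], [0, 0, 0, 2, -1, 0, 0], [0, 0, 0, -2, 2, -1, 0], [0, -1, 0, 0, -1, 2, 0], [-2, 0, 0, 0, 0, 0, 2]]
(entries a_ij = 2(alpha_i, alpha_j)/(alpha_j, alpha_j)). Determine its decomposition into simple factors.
The diagram associated to this matrix has two connected components: the simple roots {alpha_2, alpha_4, alpha_5, alpha_6} form a chain of 4 nodes with a double edge at one end; the terminal node there is the unique short simple root (B_4), and {alpha_1, alpha_3, alpha_7} form a chain of 3 nodes with a double edge at one end; the terminal node there is the unique long simple root (C_3). A semisimple Lie algebra decomposes uniquely as the direct sum of simple ideals, one per connected component of its Dynkin diagram, so g ≅ B_4 ⊕ C_3 (dimension 36 + 21 = 57).

B_4 ⊕ C_3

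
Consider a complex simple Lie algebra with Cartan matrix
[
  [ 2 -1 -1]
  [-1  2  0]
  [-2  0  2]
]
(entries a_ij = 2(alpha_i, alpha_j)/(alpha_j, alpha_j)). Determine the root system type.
C3

The matrix has rank 3 with 2's on the diagonal. Reading the off-diagonal entries as Dynkin edges (a single edge where a_ij = a_ji = -1; a double or triple edge where a_ij * a_ji = 2 or 3), the diagram is a chain of 3 nodes with a double edge at one end; the terminal node there is the unique long simple root (C_3). One simple-root ordering that puts it in standard form is (alpha_2, alpha_1, alpha_3). So the algebra is type C_3, i.e. sp(6).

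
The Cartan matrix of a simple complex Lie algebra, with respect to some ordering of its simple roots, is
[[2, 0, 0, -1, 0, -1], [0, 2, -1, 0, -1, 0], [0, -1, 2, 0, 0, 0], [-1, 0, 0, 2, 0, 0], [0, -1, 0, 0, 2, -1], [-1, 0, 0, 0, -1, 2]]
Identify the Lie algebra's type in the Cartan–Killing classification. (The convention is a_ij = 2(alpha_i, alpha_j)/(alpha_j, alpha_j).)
The matrix has rank 6 with 2's on the diagonal. Reading the off-diagonal entries as Dynkin edges (a single edge where a_ij = a_ji = -1; a double or triple edge where a_ij * a_ji = 2 or 3), the diagram is a chain of 6 nodes with single edges (A_6). One simple-root ordering that puts it in standard form is (alpha_4, alpha_1, alpha_6, alpha_5, alpha_2, alpha_3). So the algebra is type A_6, i.e. sl(7).

A6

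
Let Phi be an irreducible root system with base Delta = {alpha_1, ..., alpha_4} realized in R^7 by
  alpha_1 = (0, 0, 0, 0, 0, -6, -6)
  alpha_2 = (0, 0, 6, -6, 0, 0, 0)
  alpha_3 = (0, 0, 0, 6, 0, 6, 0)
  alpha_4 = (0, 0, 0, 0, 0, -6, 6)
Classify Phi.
Compute the Cartan integers a_ij = 2(alpha_i, alpha_j)/(alpha_j, alpha_j); the resulting 4x4 Cartan matrix is
[[2, 0, -1, 0], [0, 2, -1, 0], [-1, -1, 2, -1], [0, 0, -1, 2]].
All simple roots have the same length, so the diagram is simply laced. The associated Dynkin diagram is a chain of 2 nodes with a fork of two nodes at one end (D_4), so the type is D_4 (the algebra so(8)).

type D_4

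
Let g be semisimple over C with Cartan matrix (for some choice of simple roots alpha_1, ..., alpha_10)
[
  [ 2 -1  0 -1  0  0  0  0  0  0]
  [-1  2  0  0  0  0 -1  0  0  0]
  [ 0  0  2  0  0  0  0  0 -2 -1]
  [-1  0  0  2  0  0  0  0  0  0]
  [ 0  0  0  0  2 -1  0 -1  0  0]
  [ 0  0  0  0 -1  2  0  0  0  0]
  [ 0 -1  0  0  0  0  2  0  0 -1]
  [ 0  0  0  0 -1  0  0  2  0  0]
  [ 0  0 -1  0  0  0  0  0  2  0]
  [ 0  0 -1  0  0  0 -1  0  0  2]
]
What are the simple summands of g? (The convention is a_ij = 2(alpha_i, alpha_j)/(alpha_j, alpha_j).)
The diagram associated to this matrix has two connected components: the simple roots {alpha_5, alpha_6, alpha_8} form a chain of 3 nodes with single edges (A_3), and {alpha_1, alpha_2, alpha_3, alpha_4, alpha_7, alpha_9, alpha_10} form a chain of 7 nodes with a double edge at one end; the terminal node there is the unique short simple root (B_7). A semisimple Lie algebra decomposes uniquely as the direct sum of simple ideals, one per connected component of its Dynkin diagram, so g ≅ A_3 ⊕ B_7 (dimension 15 + 105 = 120).

A_3 ⊕ B_7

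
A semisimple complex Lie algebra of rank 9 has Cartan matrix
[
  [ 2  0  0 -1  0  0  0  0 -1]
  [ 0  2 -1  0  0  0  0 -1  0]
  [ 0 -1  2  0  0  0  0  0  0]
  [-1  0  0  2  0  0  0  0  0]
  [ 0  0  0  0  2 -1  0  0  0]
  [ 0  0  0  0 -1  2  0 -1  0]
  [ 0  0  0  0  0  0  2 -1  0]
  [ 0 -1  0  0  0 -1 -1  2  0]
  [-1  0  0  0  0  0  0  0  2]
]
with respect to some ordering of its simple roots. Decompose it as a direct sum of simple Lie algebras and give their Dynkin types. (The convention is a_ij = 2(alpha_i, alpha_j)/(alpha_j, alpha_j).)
The diagram associated to this matrix has two connected components: the simple roots {alpha_1, alpha_4, alpha_9} form a chain of 3 nodes with single edges (A_3), and {alpha_2, alpha_3, alpha_5, alpha_6, alpha_7, alpha_8} form a chain of 5 nodes with one extra node attached to the third node from one end (E_6). A semisimple Lie algebra decomposes uniquely as the direct sum of simple ideals, one per connected component of its Dynkin diagram, so g ≅ A_3 ⊕ E_6 (dimension 15 + 78 = 93).

A3 ⊕ E6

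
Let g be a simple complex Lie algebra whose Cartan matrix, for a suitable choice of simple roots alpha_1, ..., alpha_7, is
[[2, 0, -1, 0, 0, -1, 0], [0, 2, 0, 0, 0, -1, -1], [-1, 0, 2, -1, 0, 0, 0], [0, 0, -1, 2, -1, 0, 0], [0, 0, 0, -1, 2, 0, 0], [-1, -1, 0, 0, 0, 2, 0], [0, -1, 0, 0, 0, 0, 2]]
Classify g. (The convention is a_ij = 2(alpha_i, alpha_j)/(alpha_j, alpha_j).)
The matrix has rank 7 with 2's on the diagonal. Reading the off-diagonal entries as Dynkin edges (a single edge where a_ij = a_ji = -1; a double or triple edge where a_ij * a_ji = 2 or 3), the diagram is a chain of 7 nodes with single edges (A_7). One simple-root ordering that puts it in standard form is (alpha_5, alpha_4, alpha_3, alpha_1, alpha_6, alpha_2, alpha_7). So the algebra is type A_7, i.e. sl(8).

type A_7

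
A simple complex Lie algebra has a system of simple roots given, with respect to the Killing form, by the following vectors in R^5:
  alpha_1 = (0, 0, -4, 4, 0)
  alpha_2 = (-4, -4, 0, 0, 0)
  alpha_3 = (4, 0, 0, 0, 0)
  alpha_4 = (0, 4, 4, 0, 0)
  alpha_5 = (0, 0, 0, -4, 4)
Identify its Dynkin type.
Compute the Cartan integers a_ij = 2(alpha_i, alpha_j)/(alpha_j, alpha_j); the resulting 5x5 Cartan matrix is
[[2, 0, 0, -1, -1], [0, 2, -2, -1, 0], [0, -1, 2, 0, 0], [-1, -1, 0, 2, 0], [-1, 0, 0, 0, 2]].
The roots have two lengths (squared-length ratio 2:1); the short ones are alpha_{3}. The associated Dynkin diagram is a chain of 5 nodes with a double edge at one end; the terminal node there is the unique short simple root (B_5), so the type is B_5 (the algebra so(11)).

B_5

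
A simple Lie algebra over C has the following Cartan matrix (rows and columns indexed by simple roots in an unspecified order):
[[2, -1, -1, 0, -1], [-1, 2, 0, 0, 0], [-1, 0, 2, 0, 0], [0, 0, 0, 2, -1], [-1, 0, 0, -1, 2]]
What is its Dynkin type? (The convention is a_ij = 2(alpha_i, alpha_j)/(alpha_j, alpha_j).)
The matrix has rank 5 with 2's on the diagonal. Reading the off-diagonal entries as Dynkin edges (a single edge where a_ij = a_ji = -1; a double or triple edge where a_ij * a_ji = 2 or 3), the diagram is a chain of 3 nodes with a fork of two nodes at one end (D_5). One simple-root ordering that puts it in standard form is (alpha_4, alpha_5, alpha_1, alpha_3, alpha_2). So the algebra is type D_5, i.e. so(10).

D5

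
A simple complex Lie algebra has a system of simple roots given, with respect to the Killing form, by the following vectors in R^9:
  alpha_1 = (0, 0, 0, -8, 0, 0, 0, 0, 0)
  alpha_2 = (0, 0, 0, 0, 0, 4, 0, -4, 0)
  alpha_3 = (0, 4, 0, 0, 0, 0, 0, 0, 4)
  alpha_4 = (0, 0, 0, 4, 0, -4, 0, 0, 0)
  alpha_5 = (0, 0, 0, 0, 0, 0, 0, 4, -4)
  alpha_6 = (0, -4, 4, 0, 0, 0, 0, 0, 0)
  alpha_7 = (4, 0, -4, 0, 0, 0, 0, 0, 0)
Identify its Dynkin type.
C_7 (sp(14))

Compute the Cartan integers a_ij = 2(alpha_i, alpha_j)/(alpha_j, alpha_j); the resulting 7x7 Cartan matrix is
[[2, 0, 0, -2, 0, 0, 0], [0, 2, 0, -1, -1, 0, 0], [0, 0, 2, 0, -1, -1, 0], [-1, -1, 0, 2, 0, 0, 0], [0, -1, -1, 0, 2, 0, 0], [0, 0, -1, 0, 0, 2, -1], [0, 0, 0, 0, 0, -1, 2]].
The roots have two lengths (squared-length ratio 2:1); the short ones are alpha_{2,3,4,5,6,7}. The associated Dynkin diagram is a chain of 7 nodes with a double edge at one end; the terminal node there is the unique long simple root (C_7), so the type is C_7 (the algebra sp(14)).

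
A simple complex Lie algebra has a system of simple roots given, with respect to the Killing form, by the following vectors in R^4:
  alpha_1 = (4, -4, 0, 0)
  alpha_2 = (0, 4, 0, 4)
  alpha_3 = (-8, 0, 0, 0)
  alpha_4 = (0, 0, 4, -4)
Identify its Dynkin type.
type C_4

Compute the Cartan integers a_ij = 2(alpha_i, alpha_j)/(alpha_j, alpha_j); the resulting 4x4 Cartan matrix is
[[2, -1, -1, 0], [-1, 2, 0, -1], [-2, 0, 2, 0], [0, -1, 0, 2]].
The roots have two lengths (squared-length ratio 2:1); the short ones are alpha_{1,2,4}. The associated Dynkin diagram is a chain of 4 nodes with a double edge at one end; the terminal node there is the unique long simple root (C_4), so the type is C_4 (the algebra sp(8)).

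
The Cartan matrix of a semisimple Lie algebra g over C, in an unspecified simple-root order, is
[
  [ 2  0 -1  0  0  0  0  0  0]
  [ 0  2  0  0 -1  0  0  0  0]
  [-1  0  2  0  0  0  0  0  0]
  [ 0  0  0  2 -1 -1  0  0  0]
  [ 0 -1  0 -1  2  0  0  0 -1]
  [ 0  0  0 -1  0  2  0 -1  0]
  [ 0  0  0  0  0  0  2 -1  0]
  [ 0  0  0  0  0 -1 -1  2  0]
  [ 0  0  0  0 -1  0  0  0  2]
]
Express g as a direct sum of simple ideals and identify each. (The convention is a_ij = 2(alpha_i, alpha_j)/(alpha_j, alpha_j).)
type A_2 ⊕ type D_7

The diagram associated to this matrix has two connected components: the simple roots {alpha_1, alpha_3} form a chain of 2 nodes with single edges (A_2), and {alpha_2, alpha_4, alpha_5, alpha_6, alpha_7, alpha_8, alpha_9} form a chain of 5 nodes with a fork of two nodes at one end (D_7). A semisimple Lie algebra decomposes uniquely as the direct sum of simple ideals, one per connected component of its Dynkin diagram, so g ≅ A_2 ⊕ D_7 (dimension 8 + 91 = 99).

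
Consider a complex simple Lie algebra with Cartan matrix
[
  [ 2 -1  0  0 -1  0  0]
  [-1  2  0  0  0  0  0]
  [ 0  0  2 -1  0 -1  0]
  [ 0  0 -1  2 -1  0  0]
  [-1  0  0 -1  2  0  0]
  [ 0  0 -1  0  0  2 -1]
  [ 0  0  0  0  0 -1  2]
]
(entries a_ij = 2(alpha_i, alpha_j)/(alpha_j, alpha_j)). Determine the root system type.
The matrix has rank 7 with 2's on the diagonal. Reading the off-diagonal entries as Dynkin edges (a single edge where a_ij = a_ji = -1; a double or triple edge where a_ij * a_ji = 2 or 3), the diagram is a chain of 7 nodes with single edges (A_7). One simple-root ordering that puts it in standard form is (alpha_2, alpha_1, alpha_5, alpha_4, alpha_3, alpha_6, alpha_7). So the algebra is type A_7, i.e. sl(8).

A_7 (sl(8))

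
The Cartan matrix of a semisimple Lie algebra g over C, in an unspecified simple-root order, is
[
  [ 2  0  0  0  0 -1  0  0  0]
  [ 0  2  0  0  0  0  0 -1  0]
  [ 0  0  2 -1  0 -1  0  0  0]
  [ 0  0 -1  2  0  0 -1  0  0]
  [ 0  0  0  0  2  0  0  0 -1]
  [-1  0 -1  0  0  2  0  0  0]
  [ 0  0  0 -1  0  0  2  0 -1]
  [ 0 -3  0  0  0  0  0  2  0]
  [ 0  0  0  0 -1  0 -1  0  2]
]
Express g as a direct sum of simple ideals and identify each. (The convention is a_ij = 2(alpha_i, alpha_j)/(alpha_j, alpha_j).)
The diagram associated to this matrix has two connected components: the simple roots {alpha_1, alpha_3, alpha_4, alpha_5, alpha_6, alpha_7, alpha_9} form a chain of 7 nodes with single edges (A_7), and {alpha_2, alpha_8} form two nodes joined by a triple edge (G_2). A semisimple Lie algebra decomposes uniquely as the direct sum of simple ideals, one per connected component of its Dynkin diagram, so g ≅ A_7 ⊕ G_2 (dimension 63 + 14 = 77).

A_7 ⊕ G_2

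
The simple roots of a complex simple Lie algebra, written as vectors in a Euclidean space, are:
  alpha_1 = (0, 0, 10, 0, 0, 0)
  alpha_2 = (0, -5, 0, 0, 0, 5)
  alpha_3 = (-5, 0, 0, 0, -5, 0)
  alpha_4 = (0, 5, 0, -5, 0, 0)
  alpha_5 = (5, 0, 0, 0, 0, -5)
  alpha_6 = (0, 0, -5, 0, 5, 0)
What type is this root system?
C_6

Compute the Cartan integers a_ij = 2(alpha_i, alpha_j)/(alpha_j, alpha_j); the resulting 6x6 Cartan matrix is
[[2, 0, 0, 0, 0, -2], [0, 2, 0, -1, -1, 0], [0, 0, 2, 0, -1, -1], [0, -1, 0, 2, 0, 0], [0, -1, -1, 0, 2, 0], [-1, 0, -1, 0, 0, 2]].
The roots have two lengths (squared-length ratio 2:1); the short ones are alpha_{2,3,4,5,6}. The associated Dynkin diagram is a chain of 6 nodes with a double edge at one end; the terminal node there is the unique long simple root (C_6), so the type is C_6 (the algebra sp(12)).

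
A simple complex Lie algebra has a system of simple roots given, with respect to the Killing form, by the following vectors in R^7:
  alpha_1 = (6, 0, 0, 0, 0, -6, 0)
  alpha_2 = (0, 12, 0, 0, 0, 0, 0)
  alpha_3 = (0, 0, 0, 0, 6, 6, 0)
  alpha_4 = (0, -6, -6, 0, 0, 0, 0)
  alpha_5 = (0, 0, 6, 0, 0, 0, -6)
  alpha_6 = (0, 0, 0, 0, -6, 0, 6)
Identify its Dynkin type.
Compute the Cartan integers a_ij = 2(alpha_i, alpha_j)/(alpha_j, alpha_j); the resulting 6x6 Cartan matrix is
[[2, 0, -1, 0, 0, 0], [0, 2, 0, -2, 0, 0], [-1, 0, 2, 0, 0, -1], [0, -1, 0, 2, -1, 0], [0, 0, 0, -1, 2, -1], [0, 0, -1, 0, -1, 2]].
The roots have two lengths (squared-length ratio 2:1); the short ones are alpha_{1,3,4,5,6}. The associated Dynkin diagram is a chain of 6 nodes with a double edge at one end; the terminal node there is the unique long simple root (C_6), so the type is C_6 (the algebra sp(12)).

C_6 (sp(12))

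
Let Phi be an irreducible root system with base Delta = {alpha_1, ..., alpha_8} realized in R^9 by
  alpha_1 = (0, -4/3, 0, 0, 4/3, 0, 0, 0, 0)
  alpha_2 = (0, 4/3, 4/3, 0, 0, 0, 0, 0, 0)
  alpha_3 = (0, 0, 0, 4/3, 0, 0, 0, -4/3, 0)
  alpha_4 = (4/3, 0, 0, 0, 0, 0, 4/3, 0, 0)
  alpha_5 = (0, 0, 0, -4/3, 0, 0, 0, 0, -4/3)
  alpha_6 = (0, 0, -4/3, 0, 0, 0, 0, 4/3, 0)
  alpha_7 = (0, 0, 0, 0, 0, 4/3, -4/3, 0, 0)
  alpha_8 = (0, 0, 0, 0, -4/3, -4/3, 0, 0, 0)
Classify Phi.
A_8 (sl(9))

Compute the Cartan integers a_ij = 2(alpha_i, alpha_j)/(alpha_j, alpha_j); the resulting 8x8 Cartan matrix is
[[2, -1, 0, 0, 0, 0, 0, -1], [-1, 2, 0, 0, 0, -1, 0, 0], [0, 0, 2, 0, -1, -1, 0, 0], [0, 0, 0, 2, 0, 0, -1, 0], [0, 0, -1, 0, 2, 0, 0, 0], [0, -1, -1, 0, 0, 2, 0, 0], [0, 0, 0, -1, 0, 0, 2, -1], [-1, 0, 0, 0, 0, 0, -1, 2]].
All simple roots have the same length, so the diagram is simply laced. The associated Dynkin diagram is a chain of 8 nodes with single edges (A_8), so the type is A_8 (the algebra sl(9)).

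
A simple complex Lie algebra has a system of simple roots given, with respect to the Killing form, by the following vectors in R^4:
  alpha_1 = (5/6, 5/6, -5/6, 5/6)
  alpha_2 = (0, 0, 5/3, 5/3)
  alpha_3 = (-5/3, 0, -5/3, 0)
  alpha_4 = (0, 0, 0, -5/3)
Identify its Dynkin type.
F4

Compute the Cartan integers a_ij = 2(alpha_i, alpha_j)/(alpha_j, alpha_j); the resulting 4x4 Cartan matrix is
[[2, 0, 0, -1], [0, 2, -1, -2], [0, -1, 2, 0], [-1, -1, 0, 2]].
The roots have two lengths (squared-length ratio 2:1); the short ones are alpha_{1,4}. The associated Dynkin diagram is a chain of 4 nodes with a double edge between the middle two (F_4), so the type is F_4.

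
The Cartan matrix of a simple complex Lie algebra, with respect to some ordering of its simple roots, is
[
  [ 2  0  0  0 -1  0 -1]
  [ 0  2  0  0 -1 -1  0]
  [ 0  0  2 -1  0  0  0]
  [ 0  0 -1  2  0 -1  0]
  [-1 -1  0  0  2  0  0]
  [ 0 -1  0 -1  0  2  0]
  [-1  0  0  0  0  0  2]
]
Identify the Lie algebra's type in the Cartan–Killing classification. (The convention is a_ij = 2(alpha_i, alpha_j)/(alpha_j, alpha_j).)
A7

The matrix has rank 7 with 2's on the diagonal. Reading the off-diagonal entries as Dynkin edges (a single edge where a_ij = a_ji = -1; a double or triple edge where a_ij * a_ji = 2 or 3), the diagram is a chain of 7 nodes with single edges (A_7). One simple-root ordering that puts it in standard form is (alpha_3, alpha_4, alpha_6, alpha_2, alpha_5, alpha_1, alpha_7). So the algebra is type A_7, i.e. sl(8).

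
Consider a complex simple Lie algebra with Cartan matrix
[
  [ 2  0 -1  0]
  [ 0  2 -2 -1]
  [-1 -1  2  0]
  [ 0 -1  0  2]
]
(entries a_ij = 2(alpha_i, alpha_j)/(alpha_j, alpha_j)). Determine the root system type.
The matrix has rank 4 with 2's on the diagonal. Reading the off-diagonal entries as Dynkin edges (a single edge where a_ij = a_ji = -1; a double or triple edge where a_ij * a_ji = 2 or 3), the diagram is a chain of 4 nodes with a double edge between the middle two (F_4). One simple-root ordering that puts it in standard form is (alpha_4, alpha_2, alpha_3, alpha_1). So the algebra is type F_4.

F_4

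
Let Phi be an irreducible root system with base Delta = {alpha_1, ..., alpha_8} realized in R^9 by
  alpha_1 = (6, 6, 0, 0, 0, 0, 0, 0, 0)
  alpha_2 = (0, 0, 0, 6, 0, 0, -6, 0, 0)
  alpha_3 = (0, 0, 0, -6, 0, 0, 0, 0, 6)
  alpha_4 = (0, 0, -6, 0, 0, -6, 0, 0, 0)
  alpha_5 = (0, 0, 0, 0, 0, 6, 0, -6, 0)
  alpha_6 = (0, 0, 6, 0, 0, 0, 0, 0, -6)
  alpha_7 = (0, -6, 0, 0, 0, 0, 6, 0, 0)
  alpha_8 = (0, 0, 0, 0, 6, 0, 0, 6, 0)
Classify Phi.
Compute the Cartan integers a_ij = 2(alpha_i, alpha_j)/(alpha_j, alpha_j); the resulting 8x8 Cartan matrix is
[[2, 0, 0, 0, 0, 0, -1, 0], [0, 2, -1, 0, 0, 0, -1, 0], [0, -1, 2, 0, 0, -1, 0, 0], [0, 0, 0, 2, -1, -1, 0, 0], [0, 0, 0, -1, 2, 0, 0, -1], [0, 0, -1, -1, 0, 2, 0, 0], [-1, -1, 0, 0, 0, 0, 2, 0], [0, 0, 0, 0, -1, 0, 0, 2]].
All simple roots have the same length, so the diagram is simply laced. The associated Dynkin diagram is a chain of 8 nodes with single edges (A_8), so the type is A_8 (the algebra sl(9)).

A8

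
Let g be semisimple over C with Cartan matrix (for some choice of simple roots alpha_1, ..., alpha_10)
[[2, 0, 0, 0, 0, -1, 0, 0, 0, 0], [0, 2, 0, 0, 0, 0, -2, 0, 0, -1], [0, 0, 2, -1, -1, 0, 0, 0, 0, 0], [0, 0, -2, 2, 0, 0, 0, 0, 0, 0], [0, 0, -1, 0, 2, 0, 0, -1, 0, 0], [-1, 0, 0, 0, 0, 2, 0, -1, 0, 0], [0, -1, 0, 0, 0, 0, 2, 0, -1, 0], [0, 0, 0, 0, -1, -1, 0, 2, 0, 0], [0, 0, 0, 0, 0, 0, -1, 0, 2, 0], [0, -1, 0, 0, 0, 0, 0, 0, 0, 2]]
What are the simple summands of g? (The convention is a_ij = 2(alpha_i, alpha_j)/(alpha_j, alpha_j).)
C_6 (sp(12)) + F_4

The diagram associated to this matrix has two connected components: the simple roots {alpha_1, alpha_3, alpha_4, alpha_5, alpha_6, alpha_8} form a chain of 6 nodes with a double edge at one end; the terminal node there is the unique long simple root (C_6), and {alpha_2, alpha_7, alpha_9, alpha_10} form a chain of 4 nodes with a double edge between the middle two (F_4). A semisimple Lie algebra decomposes uniquely as the direct sum of simple ideals, one per connected component of its Dynkin diagram, so g ≅ C_6 ⊕ F_4 (dimension 78 + 52 = 130).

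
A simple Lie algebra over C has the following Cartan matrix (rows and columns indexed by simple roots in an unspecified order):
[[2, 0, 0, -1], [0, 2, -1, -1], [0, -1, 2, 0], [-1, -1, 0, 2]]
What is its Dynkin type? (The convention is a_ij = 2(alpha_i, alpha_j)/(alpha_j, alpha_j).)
The matrix has rank 4 with 2's on the diagonal. Reading the off-diagonal entries as Dynkin edges (a single edge where a_ij = a_ji = -1; a double or triple edge where a_ij * a_ji = 2 or 3), the diagram is a chain of 4 nodes with single edges (A_4). One simple-root ordering that puts it in standard form is (alpha_1, alpha_4, alpha_2, alpha_3). So the algebra is type A_4, i.e. sl(5).

type A_4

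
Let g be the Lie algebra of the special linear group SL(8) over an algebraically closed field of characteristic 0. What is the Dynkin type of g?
type A_7

This is sl(8), which has dimension 8^2 - 1 = 63 and rank 8 - 1 = 7 (a Cartan subalgebra is the diagonal traceless matrices). In the classification of classical Lie algebras, the special linear algebra sl(n+1) has type A_n; here n = 7, so the Dynkin diagram is a chain of 7 nodes with single edges (A_7). Hence the type is A_7.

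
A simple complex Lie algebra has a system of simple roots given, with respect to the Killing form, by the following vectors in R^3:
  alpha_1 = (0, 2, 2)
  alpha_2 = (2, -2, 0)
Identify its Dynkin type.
Compute the Cartan integers a_ij = 2(alpha_i, alpha_j)/(alpha_j, alpha_j); the resulting 2x2 Cartan matrix is
[[2, -1], [-1, 2]].
All simple roots have the same length, so the diagram is simply laced. The associated Dynkin diagram is a chain of 2 nodes with single edges (A_2), so the type is A_2 (the algebra sl(3)).

A_2 (sl(3))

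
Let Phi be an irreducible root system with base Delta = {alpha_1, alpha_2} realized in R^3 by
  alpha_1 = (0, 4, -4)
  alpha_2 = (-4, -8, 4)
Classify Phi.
Compute the Cartan integers a_ij = 2(alpha_i, alpha_j)/(alpha_j, alpha_j); the resulting 2x2 Cartan matrix is
[[2, -1], [-3, 2]].
The roots have two lengths (squared-length ratio 3:1); the short ones are alpha_{1}. The associated Dynkin diagram is two nodes joined by a triple edge (G_2), so the type is G_2.

G_2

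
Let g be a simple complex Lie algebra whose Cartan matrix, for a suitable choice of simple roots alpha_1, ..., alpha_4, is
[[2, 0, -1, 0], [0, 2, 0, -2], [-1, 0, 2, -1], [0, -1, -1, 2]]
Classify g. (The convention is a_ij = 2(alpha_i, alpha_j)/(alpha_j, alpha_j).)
C4

The matrix has rank 4 with 2's on the diagonal. Reading the off-diagonal entries as Dynkin edges (a single edge where a_ij = a_ji = -1; a double or triple edge where a_ij * a_ji = 2 or 3), the diagram is a chain of 4 nodes with a double edge at one end; the terminal node there is the unique long simple root (C_4). One simple-root ordering that puts it in standard form is (alpha_1, alpha_3, alpha_4, alpha_2). So the algebra is type C_4, i.e. sp(8).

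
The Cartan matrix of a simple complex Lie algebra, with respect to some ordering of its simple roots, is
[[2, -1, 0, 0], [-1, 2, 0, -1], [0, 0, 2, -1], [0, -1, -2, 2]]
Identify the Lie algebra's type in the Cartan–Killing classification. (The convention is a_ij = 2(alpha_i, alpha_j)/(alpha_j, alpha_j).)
type B_4

The matrix has rank 4 with 2's on the diagonal. Reading the off-diagonal entries as Dynkin edges (a single edge where a_ij = a_ji = -1; a double or triple edge where a_ij * a_ji = 2 or 3), the diagram is a chain of 4 nodes with a double edge at one end; the terminal node there is the unique short simple root (B_4). One simple-root ordering that puts it in standard form is (alpha_1, alpha_2, alpha_4, alpha_3). So the algebra is type B_4, i.e. so(9).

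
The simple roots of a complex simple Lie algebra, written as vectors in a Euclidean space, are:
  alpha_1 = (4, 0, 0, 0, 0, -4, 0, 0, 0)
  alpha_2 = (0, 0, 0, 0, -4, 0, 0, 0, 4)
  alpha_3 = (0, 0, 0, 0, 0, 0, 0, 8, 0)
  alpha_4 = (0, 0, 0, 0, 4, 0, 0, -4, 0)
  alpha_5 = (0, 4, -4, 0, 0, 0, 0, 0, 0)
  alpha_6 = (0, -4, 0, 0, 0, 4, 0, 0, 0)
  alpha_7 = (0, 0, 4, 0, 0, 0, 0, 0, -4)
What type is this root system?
C7

Compute the Cartan integers a_ij = 2(alpha_i, alpha_j)/(alpha_j, alpha_j); the resulting 7x7 Cartan matrix is
[[2, 0, 0, 0, 0, -1, 0], [0, 2, 0, -1, 0, 0, -1], [0, 0, 2, -2, 0, 0, 0], [0, -1, -1, 2, 0, 0, 0], [0, 0, 0, 0, 2, -1, -1], [-1, 0, 0, 0, -1, 2, 0], [0, -1, 0, 0, -1, 0, 2]].
The roots have two lengths (squared-length ratio 2:1); the short ones are alpha_{1,2,4,5,6,7}. The associated Dynkin diagram is a chain of 7 nodes with a double edge at one end; the terminal node there is the unique long simple root (C_7), so the type is C_7 (the algebra sp(14)).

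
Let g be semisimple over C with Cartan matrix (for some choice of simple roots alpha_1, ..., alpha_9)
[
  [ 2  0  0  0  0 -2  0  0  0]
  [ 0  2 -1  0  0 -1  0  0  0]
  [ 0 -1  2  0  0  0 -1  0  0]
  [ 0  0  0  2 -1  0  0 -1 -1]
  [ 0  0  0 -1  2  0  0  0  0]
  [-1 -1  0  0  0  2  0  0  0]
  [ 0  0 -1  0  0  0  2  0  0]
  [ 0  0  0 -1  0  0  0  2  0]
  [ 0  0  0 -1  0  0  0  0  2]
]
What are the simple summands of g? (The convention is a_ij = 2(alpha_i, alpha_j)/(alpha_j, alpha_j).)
C_5 ⊕ D_4

The diagram associated to this matrix has two connected components: the simple roots {alpha_1, alpha_2, alpha_3, alpha_6, alpha_7} form a chain of 5 nodes with a double edge at one end; the terminal node there is the unique long simple root (C_5), and {alpha_4, alpha_5, alpha_8, alpha_9} form a chain of 2 nodes with a fork of two nodes at one end (D_4). A semisimple Lie algebra decomposes uniquely as the direct sum of simple ideals, one per connected component of its Dynkin diagram, so g ≅ C_5 ⊕ D_4 (dimension 55 + 28 = 83).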